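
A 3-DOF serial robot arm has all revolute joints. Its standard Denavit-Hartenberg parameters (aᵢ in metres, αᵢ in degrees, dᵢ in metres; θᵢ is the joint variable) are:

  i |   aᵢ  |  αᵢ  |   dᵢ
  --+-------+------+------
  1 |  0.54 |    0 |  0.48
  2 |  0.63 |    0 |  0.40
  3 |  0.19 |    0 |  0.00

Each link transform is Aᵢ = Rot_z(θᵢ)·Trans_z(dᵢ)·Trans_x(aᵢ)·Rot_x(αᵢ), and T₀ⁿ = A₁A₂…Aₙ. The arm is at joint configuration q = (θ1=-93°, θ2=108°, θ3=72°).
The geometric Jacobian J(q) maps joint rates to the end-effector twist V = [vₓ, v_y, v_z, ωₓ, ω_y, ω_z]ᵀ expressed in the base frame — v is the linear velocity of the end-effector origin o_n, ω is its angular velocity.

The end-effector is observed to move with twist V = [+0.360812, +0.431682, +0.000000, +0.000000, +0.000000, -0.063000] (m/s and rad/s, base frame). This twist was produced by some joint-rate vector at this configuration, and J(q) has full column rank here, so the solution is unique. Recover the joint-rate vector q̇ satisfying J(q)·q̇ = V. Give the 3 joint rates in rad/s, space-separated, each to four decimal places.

0.8740 -0.1230 -0.8140

o_n = [0.5902, -0.1865, 0.8800]
J₁: ẑ×o_n = [0.1865, 0.5902, -0.0000], ω = ẑ
J2: z=[0.0000, 0.0000, 1.0000] o=[-0.0283, -0.5393, 0.4800] → [-0.3528, 0.6185, 0.0000, 0.0000, 0.0000, 1.0000]
J3: z=[0.0000, 0.0000, 1.0000] o=[0.5803, -0.3762, 0.8800] → [-0.1897, 0.0099, 0.0000, 0.0000, 0.0000, 1.0000]
q̇ = J⁺·V = [0.8740, -0.1230, -0.8140]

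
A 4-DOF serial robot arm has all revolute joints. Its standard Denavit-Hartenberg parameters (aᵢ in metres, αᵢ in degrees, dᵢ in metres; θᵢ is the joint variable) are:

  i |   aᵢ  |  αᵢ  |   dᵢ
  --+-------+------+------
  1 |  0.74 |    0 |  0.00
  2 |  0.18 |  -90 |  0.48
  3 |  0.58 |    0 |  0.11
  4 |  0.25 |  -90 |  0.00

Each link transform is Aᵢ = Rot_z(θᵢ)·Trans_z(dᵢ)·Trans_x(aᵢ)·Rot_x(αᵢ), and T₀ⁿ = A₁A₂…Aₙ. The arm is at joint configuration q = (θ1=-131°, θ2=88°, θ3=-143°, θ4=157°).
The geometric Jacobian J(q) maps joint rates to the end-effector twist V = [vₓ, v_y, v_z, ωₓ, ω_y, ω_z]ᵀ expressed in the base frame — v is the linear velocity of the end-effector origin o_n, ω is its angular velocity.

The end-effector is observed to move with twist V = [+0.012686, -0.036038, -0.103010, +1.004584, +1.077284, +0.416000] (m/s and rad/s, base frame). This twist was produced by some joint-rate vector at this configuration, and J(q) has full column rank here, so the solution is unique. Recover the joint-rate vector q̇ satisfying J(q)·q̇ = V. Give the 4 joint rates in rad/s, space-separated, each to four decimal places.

-0.0310 0.4470 0.5490 0.9240

o_n = [-0.4402, -0.4503, 0.7686]
J₁: ẑ×o_n = [0.4503, -0.4402, 0.0000], ω = ẑ
J2: z=[0.0000, 0.0000, 1.0000] o=[-0.4855, -0.5585, 0.0000] → [-0.1082, 0.0453, 0.0000, 0.0000, 0.0000, 1.0000]
J3: z=[0.6820, 0.7314, 0.0000] o=[-0.3538, -0.6812, 0.4800] → [0.2110, -0.1968, 0.2206, 0.6820, 0.7314, 0.0000]
J4: z=[0.6820, 0.7314, 0.0000] o=[-0.6176, -0.2849, 0.8291] → [-0.0442, 0.0412, -0.2426, 0.6820, 0.7314, 0.0000]
q̇ = J⁺·V = [-0.0310, 0.4470, 0.5490, 0.9240]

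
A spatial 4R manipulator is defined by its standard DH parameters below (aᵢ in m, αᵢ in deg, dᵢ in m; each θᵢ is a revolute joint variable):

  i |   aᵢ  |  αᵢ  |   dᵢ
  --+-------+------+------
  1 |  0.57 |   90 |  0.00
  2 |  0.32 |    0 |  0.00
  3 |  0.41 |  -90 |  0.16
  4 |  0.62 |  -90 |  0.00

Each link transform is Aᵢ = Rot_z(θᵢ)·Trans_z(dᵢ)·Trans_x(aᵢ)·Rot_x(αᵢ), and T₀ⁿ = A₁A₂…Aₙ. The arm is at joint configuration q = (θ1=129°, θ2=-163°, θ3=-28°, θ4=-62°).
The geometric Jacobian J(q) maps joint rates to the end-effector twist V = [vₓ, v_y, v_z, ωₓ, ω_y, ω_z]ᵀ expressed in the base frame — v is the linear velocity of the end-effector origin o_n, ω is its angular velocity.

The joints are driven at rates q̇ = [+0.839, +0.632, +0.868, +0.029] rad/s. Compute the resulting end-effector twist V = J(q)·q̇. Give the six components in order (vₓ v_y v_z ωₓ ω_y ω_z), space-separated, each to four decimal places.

o_n = [0.8167, 0.1155, 0.0402]
J₁: ẑ×o_n = [-0.1155, 0.8167, 0.0000], ω = ẑ
J2: z=[0.7771, 0.6293, 0.0000] o=[-0.3587, 0.4430, 0.0000] → [0.0253, -0.0313, -0.9942, 0.7771, 0.6293, 0.0000]
J3: z=[0.7771, 0.6293, 0.0000] o=[-0.1661, 0.2052, -0.0936] → [0.0842, -0.1040, -0.6882, 0.7771, 0.6293, 0.0000]
J4: z=[0.1201, -0.1483, -0.9816] o=[0.2115, -0.0069, -0.0153] → [0.1120, -0.6008, 0.1045, 0.1201, -0.1483, -0.9816]
V = J·q̇ = [-0.0046, 0.5578, -1.2227, 1.1692, 0.9397, 0.8105]

-0.0046 0.5578 -1.2227 1.1692 0.9397 0.8105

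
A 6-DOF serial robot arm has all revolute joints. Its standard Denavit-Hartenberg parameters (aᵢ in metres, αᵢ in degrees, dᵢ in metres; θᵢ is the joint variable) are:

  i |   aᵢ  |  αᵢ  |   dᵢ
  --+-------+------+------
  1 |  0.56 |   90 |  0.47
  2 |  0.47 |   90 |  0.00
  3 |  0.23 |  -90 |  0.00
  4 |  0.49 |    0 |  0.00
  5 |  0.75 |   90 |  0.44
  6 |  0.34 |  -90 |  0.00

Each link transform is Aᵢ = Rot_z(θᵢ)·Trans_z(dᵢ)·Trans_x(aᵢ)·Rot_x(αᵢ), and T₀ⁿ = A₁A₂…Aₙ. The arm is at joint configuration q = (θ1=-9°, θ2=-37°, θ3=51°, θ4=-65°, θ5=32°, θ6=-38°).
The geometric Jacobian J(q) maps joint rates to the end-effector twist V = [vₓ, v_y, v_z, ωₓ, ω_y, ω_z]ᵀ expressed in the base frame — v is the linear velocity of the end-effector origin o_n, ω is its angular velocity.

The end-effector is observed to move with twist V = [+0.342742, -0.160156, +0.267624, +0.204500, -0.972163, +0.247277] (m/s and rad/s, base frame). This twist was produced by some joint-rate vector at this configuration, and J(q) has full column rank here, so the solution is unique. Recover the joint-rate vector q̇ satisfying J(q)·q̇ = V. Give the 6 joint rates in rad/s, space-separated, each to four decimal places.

-0.4310 0.2870 -0.1090 -0.4910 0.9920 -0.7700

o_n = [0.6501, -1.2656, -0.9913]
J₁: ẑ×o_n = [1.2656, 0.6501, -0.0000], ω = ẑ
J2: z=[-0.1564, -0.9877, 0.0000] o=[0.5531, -0.0876, 0.4700] → [1.4433, -0.2286, 0.2800, -0.1564, -0.9877, 0.0000]
J3: z=[-0.5944, 0.0941, -0.7986] o=[0.9238, -0.1463, 0.1871] → [-1.0048, -0.4818, 0.6911, -0.5944, 0.0941, -0.7986]
J4: z=[-0.7115, -0.5245, 0.4677] o=[1.0101, -0.3409, 0.1000] → [1.0048, -0.9448, 0.4690, -0.7115, -0.5245, 0.4677]
J5: z=[-0.7115, -0.5245, 0.4677] o=[0.8237, -0.4744, -0.3331] → [0.7153, -0.5495, 0.4718, -0.7115, -0.5245, 0.4677]
J6: z=[-0.7027, 0.5398, -0.4635] o=[0.5036, -1.1990, -0.6917] → [-0.1926, -0.2783, -0.0322, -0.7027, 0.5398, -0.4635]
q̇ = J⁺·V = [-0.4310, 0.2870, -0.1090, -0.4910, 0.9920, -0.7700]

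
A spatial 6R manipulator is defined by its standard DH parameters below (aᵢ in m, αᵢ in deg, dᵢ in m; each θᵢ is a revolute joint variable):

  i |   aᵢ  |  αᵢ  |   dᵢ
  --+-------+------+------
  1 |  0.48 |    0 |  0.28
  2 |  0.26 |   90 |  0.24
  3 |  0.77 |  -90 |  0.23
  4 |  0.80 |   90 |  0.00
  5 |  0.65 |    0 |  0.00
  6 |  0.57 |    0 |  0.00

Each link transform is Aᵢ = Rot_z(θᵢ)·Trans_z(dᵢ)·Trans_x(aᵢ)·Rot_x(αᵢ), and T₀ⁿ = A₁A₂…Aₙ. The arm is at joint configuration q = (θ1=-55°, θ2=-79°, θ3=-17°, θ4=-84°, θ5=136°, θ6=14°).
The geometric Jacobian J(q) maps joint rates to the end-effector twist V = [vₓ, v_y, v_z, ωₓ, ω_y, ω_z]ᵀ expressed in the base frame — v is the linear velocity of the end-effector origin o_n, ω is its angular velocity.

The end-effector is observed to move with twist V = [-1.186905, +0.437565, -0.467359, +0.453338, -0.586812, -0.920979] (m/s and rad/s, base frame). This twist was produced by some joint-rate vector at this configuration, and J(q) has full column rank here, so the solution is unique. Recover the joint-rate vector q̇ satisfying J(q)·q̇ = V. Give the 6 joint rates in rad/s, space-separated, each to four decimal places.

o_n = [-0.6053, -1.2048, 1.0041]
J₁: ẑ×o_n = [1.2048, -0.6053, 0.0000], ω = ẑ
J2: z=[0.0000, 0.0000, 1.0000] o=[0.2753, -0.3932, 0.2800] → [0.8116, -0.8806, 0.0000, 0.0000, 0.0000, 1.0000]
J3: z=[-0.7193, 0.6947, 0.0000] o=[0.0947, -0.5802, 0.5200] → [0.3363, 0.3483, 0.9356, -0.7193, 0.6947, 0.0000]
J4: z=[-0.2031, -0.2103, 0.9563] o=[-0.5823, -0.9501, 0.2949] → [0.0944, 0.1220, 0.0469, -0.2031, -0.2103, 0.9563]
J5: z=[0.5855, 0.7568, 0.2908] o=[-1.2101, -0.4550, 0.2704] → [0.7733, -0.2537, -0.8967, 0.5855, 0.7568, 0.2908]
J6: z=[0.5855, 0.7568, 0.2908] o=[-0.9349, -0.8393, 0.7165] → [0.3239, -0.0726, -0.4634, 0.5855, 0.7568, 0.2908]
q̇ = J⁺·V = [-0.2500, -0.5420, -0.7190, -0.0920, -0.3330, 0.1920]

-0.2500 -0.5420 -0.7190 -0.0920 -0.3330 0.1920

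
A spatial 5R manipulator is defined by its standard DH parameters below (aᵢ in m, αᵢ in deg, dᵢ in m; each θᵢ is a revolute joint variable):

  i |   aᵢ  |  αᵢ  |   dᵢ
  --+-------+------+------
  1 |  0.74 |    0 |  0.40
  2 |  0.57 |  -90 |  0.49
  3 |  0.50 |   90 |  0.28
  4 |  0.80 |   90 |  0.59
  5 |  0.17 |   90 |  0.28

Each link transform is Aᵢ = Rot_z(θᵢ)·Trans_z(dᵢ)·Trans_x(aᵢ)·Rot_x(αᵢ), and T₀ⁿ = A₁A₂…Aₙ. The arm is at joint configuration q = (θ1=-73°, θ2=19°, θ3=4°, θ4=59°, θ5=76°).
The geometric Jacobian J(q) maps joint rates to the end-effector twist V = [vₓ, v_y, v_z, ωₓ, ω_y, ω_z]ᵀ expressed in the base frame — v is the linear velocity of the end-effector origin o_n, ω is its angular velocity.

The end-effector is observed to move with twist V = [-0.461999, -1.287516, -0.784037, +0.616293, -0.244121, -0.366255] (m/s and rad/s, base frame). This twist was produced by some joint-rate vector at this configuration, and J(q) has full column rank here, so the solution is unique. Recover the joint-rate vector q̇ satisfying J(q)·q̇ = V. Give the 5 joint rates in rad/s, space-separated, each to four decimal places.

-0.0680 -0.6230 0.6770 0.3630 0.6250

o_n = [1.9634, -1.6547, 1.5613]
J₁: ẑ×o_n = [1.6547, 1.9634, -0.0000], ω = ẑ
J2: z=[0.0000, 0.0000, 1.0000] o=[0.2164, -0.7077, 0.4000] → [0.9470, 1.7471, -0.0000, 0.0000, 0.0000, 1.0000]
J3: z=[0.8090, 0.5878, 0.0000] o=[0.5514, -1.1688, 0.8900] → [0.3946, -0.5431, -1.2230, 0.8090, 0.5878, 0.0000]
J4: z=[0.0410, -0.0564, 0.9976] o=[1.0711, -1.4077, 0.8551] → [0.2065, 0.8612, 0.0402, 0.0410, -0.0564, 0.9976]
J5: z=[0.0859, -0.9945, -0.0598] o=[1.8917, -1.3705, 1.4149] → [-0.1625, -0.0169, 0.0470, 0.0859, -0.9945, -0.0598]
q̇ = J⁺·V = [-0.0680, -0.6230, 0.6770, 0.3630, 0.6250]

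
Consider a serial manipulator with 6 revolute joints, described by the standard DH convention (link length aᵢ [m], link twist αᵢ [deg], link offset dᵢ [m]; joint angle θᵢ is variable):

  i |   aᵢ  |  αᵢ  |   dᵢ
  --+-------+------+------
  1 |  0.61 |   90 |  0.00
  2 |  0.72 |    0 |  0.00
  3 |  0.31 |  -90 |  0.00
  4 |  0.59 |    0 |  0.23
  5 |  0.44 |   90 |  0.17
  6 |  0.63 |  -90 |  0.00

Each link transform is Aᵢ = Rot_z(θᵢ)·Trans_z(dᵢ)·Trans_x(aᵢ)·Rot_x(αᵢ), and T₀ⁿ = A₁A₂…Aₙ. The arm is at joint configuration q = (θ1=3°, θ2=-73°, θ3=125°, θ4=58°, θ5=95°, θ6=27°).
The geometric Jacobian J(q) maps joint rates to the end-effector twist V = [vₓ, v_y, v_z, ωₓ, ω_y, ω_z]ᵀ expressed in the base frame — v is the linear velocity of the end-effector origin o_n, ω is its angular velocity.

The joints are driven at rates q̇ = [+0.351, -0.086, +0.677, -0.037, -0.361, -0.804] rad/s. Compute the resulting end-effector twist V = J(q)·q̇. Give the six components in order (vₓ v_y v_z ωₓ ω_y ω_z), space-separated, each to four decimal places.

o_n = [0.0638, 0.9596, -0.4786]
J₁: ẑ×o_n = [-0.9596, 0.0638, 0.0000], ω = ẑ
J2: z=[0.0523, -0.9986, 0.0000] o=[0.6092, 0.0319, 0.0000] → [0.4779, 0.0250, -0.4960, 0.0523, -0.9986, 0.0000]
J3: z=[0.0523, -0.9986, 0.0000] o=[0.8194, 0.0429, -0.6885] → [-0.2097, -0.0110, -0.7065, 0.0523, -0.9986, 0.0000]
J4: z=[-0.7869, -0.0412, 0.6157] o=[1.0100, 0.0529, -0.4443] → [-0.5568, -0.6095, -0.7525, -0.7869, -0.0412, 0.6157]
J5: z=[-0.7869, -0.0412, 0.6157] o=[0.9950, 0.5532, -0.0563] → [-0.2328, -0.9056, -0.3582, -0.7869, -0.0412, 0.6157]
J6: z=[0.2325, 0.9044, 0.3577] o=[0.6098, 0.7330, -0.2606] → [-0.2783, -0.1446, 0.5464, 0.2325, 0.9044, 0.3577]
V = J·q̇ = [-0.1915, 0.4786, -0.7178, 0.1572, -1.3009, -0.1817]

-0.1915 0.4786 -0.7178 0.1572 -1.3009 -0.1817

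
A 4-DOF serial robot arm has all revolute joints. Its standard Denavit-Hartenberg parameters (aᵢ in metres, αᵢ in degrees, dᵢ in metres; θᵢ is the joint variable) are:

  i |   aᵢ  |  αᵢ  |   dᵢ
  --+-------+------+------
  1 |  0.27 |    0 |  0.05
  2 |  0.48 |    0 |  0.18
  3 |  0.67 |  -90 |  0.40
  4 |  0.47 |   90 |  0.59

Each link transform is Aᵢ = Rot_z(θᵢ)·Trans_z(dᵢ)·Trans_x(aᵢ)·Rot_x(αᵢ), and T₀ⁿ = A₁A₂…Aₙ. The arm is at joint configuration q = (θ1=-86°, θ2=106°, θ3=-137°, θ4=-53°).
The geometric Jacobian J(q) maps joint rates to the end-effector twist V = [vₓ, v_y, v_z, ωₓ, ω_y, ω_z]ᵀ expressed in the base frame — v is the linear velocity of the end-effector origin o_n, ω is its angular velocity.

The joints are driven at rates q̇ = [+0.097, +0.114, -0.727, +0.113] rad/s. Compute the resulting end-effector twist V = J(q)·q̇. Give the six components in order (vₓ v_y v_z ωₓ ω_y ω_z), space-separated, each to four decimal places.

-0.6041 0.0112 -0.0320 0.1007 -0.0513 -0.5160

o_n = [0.5630, -1.2220, 1.0054]
J₁: ẑ×o_n = [1.2220, 0.5630, -0.0000], ω = ẑ
J2: z=[0.0000, 0.0000, 1.0000] o=[0.0188, -0.2693, 0.0500] → [0.9527, 0.5442, -0.0000, 0.0000, 0.0000, 1.0000]
J3: z=[0.0000, 0.0000, 1.0000] o=[0.4699, -0.1052, 0.2300] → [1.1169, 0.0931, -0.0000, 0.0000, 0.0000, 1.0000]
J4: z=[0.8910, -0.4540, 0.0000] o=[0.1657, -0.7021, 0.6300] → [-0.1704, -0.3344, -0.2829, 0.8910, -0.4540, 0.0000]
V = J·q̇ = [-0.6041, 0.0112, -0.0320, 0.1007, -0.0513, -0.5160]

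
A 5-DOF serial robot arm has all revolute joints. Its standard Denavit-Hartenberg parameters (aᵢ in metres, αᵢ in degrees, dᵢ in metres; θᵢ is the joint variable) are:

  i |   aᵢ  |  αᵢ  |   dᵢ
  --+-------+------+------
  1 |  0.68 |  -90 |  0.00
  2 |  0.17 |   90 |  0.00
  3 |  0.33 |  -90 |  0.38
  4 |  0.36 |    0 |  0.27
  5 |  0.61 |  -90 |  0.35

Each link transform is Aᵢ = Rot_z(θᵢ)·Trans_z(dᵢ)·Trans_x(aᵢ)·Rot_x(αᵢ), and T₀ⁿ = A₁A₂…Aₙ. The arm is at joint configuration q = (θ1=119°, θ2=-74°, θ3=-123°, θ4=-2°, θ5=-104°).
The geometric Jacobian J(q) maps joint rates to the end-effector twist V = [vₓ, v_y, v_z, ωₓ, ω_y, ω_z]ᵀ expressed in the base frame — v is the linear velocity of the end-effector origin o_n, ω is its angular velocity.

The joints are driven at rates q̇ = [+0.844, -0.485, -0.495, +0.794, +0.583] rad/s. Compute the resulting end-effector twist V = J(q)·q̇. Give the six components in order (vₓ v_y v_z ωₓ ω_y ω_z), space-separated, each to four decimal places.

0.7353 0.5879 -1.2138 0.6951 1.2933 1.8177

o_n = [0.7503, 0.2454, 0.6600]
J₁: ẑ×o_n = [-0.2454, 0.7503, 0.0000], ω = ẑ
J2: z=[-0.8746, -0.4848, 0.0000] o=[-0.3297, 0.5947, 0.0000] → [-0.3200, 0.5772, 0.8291, -0.8746, -0.4848, 0.0000]
J3: z=[0.4660, -0.8407, 0.2756] o=[-0.3524, 0.6357, 0.1634] → [-0.3099, 0.0725, 0.7451, 0.4660, -0.8407, 0.2756]
J4: z=[0.3643, 0.4662, 0.8062] o=[0.0908, 0.4071, 0.0954] → [0.3936, 0.3260, -0.3664, 0.3643, 0.4662, 0.8062]
J5: z=[0.3643, 0.4662, 0.8062] o=[0.4851, 0.6215, 0.1282] → [0.5511, 0.0201, -0.2606, 0.3643, 0.4662, 0.8062]
V = J·q̇ = [0.7353, 0.5879, -1.2138, 0.6951, 1.2933, 1.8177]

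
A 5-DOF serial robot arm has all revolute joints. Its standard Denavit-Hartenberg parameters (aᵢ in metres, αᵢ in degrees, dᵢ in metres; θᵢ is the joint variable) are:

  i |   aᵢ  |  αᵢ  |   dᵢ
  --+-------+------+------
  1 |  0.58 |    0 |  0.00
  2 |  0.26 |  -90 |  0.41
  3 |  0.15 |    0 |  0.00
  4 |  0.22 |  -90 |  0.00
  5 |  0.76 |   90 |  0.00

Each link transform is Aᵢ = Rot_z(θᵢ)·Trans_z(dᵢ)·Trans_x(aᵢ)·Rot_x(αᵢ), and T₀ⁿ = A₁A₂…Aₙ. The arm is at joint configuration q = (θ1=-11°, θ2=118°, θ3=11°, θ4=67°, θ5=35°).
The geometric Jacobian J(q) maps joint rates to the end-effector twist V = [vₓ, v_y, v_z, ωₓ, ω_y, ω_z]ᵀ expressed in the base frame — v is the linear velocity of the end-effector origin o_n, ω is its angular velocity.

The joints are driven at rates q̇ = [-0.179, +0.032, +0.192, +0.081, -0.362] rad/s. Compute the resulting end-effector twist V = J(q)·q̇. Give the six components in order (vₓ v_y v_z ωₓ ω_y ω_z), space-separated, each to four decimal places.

o_n = [0.8159, 0.5738, -0.4428]
J₁: ẑ×o_n = [-0.5738, 0.8159, 0.0000], ω = ẑ
J2: z=[0.0000, 0.0000, 1.0000] o=[0.5693, -0.1107, 0.0000] → [-0.6844, 0.2466, 0.0000, 0.0000, 0.0000, 1.0000]
J3: z=[-0.9563, -0.2924, 0.0000] o=[0.4933, 0.1380, 0.4100] → [0.2493, -0.8155, -0.3224, -0.9563, -0.2924, 0.0000]
J4: z=[-0.9563, -0.2924, 0.0000] o=[0.4503, 0.2788, 0.3814] → [0.2410, -0.7881, -0.1752, -0.9563, -0.2924, 0.0000]
J5: z=[0.2860, -0.9354, -0.2079] o=[0.4369, 0.3225, 0.1662] → [0.6219, 0.0953, 0.4264, 0.2860, -0.9354, -0.2079]
V = J·q̇ = [-0.0769, -0.3931, -0.2304, -0.3646, 0.2588, -0.0717]

-0.0769 -0.3931 -0.2304 -0.3646 0.2588 -0.0717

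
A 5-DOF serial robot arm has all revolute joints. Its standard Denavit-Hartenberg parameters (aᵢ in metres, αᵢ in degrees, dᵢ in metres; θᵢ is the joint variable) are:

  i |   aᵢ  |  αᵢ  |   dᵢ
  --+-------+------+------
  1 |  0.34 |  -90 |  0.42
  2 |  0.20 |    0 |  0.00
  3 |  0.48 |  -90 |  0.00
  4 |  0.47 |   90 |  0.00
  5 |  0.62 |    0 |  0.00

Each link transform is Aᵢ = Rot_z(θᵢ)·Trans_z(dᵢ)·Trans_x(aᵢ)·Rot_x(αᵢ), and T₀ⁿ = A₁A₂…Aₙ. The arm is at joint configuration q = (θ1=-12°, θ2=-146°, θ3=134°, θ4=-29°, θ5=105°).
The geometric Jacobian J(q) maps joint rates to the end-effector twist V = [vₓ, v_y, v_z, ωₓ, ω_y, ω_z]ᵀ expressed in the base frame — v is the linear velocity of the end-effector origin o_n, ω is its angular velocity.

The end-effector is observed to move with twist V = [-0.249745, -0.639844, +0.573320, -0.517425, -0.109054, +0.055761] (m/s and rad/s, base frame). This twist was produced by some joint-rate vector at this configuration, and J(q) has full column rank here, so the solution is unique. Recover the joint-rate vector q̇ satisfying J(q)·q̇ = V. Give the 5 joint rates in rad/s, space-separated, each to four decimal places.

o_n = [1.0416, -0.0680, 0.1021]
J₁: ẑ×o_n = [0.0680, 1.0416, -0.0000], ω = ẑ
J2: z=[0.2079, 0.9781, 0.0000] o=[0.3326, -0.0707, 0.4200] → [-0.3109, 0.0661, -0.6930, 0.2079, 0.9781, 0.0000]
J3: z=[0.2079, 0.9781, 0.0000] o=[0.1704, -0.0362, 0.5318] → [-0.4203, 0.0893, -0.8588, 0.2079, 0.9781, 0.0000]
J4: z=[0.2034, -0.0432, -0.9781] o=[0.6296, -0.1338, 0.6316] → [0.0873, -0.2953, 0.0312, 0.2034, -0.0432, -0.9781]
J5: z=[-0.2820, 0.9541, -0.1008] o=[1.0703, 0.0054, 0.7171] → [-0.5941, -0.1705, 0.0481, -0.2820, 0.9541, -0.1008]
q̇ = J⁺·V = [-0.6890, -0.6580, -0.1300, -0.8290, 0.6560]

-0.6890 -0.6580 -0.1300 -0.8290 0.6560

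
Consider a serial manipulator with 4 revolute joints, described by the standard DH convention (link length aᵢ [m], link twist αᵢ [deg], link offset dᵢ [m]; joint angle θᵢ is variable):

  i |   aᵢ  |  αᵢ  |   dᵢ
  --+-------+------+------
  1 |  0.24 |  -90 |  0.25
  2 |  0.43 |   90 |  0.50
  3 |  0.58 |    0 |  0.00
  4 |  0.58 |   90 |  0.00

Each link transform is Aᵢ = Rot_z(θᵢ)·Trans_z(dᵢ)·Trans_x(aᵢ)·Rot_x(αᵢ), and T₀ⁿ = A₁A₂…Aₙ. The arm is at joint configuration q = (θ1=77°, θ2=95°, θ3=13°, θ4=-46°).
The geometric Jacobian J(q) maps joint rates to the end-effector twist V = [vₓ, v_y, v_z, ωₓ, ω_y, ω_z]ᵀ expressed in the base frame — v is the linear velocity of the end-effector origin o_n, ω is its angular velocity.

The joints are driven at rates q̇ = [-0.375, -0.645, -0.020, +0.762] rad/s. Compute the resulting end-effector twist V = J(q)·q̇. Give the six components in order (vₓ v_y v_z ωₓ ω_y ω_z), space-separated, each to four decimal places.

o_n = [-0.2816, 0.1788, -1.2259]
J₁: ẑ×o_n = [-0.1788, -0.2816, 0.0000], ω = ẑ
J2: z=[-0.9744, 0.2250, 0.0000] o=[0.0540, 0.2338, 0.2500] → [-0.3320, -1.4381, 0.1291, -0.9744, 0.2250, 0.0000]
J3: z=[0.2241, 0.9707, -0.0872] o=[-0.4416, 0.3098, -0.1784] → [-1.0282, 0.2208, -0.1847, 0.2241, 0.9707, -0.0872]
J4: z=[0.2241, 0.9707, -0.0872] o=[-0.5798, 0.2912, -0.7413] → [-0.4802, 0.0826, -0.3147, 0.2241, 0.9707, -0.0872]
V = J·q̇ = [-0.0641, 1.0917, -0.3194, 0.7947, 0.5751, -0.4397]

-0.0641 1.0917 -0.3194 0.7947 0.5751 -0.4397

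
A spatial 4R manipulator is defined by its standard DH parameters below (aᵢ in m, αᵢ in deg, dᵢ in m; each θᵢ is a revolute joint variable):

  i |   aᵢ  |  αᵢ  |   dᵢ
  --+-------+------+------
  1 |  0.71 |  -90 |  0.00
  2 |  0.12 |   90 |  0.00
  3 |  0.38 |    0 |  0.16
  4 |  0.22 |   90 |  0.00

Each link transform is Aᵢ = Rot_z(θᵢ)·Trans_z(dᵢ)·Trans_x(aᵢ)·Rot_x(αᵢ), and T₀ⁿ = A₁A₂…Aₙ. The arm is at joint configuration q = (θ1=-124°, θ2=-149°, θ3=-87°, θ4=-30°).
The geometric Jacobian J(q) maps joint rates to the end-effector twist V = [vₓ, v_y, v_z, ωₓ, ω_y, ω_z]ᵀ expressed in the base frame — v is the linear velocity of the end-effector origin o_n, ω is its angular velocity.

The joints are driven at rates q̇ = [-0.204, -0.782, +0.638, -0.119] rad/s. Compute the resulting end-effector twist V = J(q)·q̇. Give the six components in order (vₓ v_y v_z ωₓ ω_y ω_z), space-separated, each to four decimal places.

0.0467 0.3557 0.0858 -0.4988 0.6589 -0.6489

o_n = [-0.8089, -0.1701, -0.1165]
J₁: ẑ×o_n = [0.1701, -0.8089, 0.0000], ω = ẑ
J2: z=[0.8290, -0.5592, 0.0000] o=[-0.3970, -0.5886, 0.0000] → [0.0652, 0.0966, 0.1167, 0.8290, -0.5592, 0.0000]
J3: z=[0.2880, 0.4270, -0.8572] o=[-0.3395, -0.5033, 0.0618] → [0.2095, 0.4537, 0.2964, 0.2880, 0.4270, -0.8572]
J4: z=[0.2880, 0.4270, -0.8572] o=[-0.5985, -0.2087, -0.0651] → [0.0112, 0.1951, 0.1010, 0.2880, 0.4270, -0.8572]
V = J·q̇ = [0.0467, 0.3557, 0.0858, -0.4988, 0.6589, -0.6489]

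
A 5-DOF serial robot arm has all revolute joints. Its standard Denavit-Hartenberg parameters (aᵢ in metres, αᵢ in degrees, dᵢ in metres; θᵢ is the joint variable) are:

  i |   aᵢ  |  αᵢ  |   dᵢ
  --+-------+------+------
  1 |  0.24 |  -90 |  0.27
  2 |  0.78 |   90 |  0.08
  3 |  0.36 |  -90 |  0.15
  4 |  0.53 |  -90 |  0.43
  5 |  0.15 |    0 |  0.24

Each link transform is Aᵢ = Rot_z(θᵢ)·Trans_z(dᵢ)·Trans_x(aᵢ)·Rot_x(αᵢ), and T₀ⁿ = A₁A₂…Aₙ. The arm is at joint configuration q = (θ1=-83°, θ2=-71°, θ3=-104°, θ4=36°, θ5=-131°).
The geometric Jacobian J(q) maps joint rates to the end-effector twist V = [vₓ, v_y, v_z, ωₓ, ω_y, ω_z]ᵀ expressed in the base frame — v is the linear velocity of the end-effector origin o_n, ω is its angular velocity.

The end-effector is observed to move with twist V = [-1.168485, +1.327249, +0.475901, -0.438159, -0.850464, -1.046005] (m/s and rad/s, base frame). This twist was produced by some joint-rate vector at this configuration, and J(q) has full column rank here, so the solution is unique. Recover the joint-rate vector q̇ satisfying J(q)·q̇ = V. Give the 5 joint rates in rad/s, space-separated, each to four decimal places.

o_n = [-0.4882, -0.9691, 1.2789]
J₁: ẑ×o_n = [0.9691, -0.4882, 0.0000], ω = ẑ
J2: z=[0.9925, 0.1219, 0.0000] o=[0.0292, -0.2382, 0.2700] → [0.1230, -1.0014, -0.6624, 0.9925, 0.1219, 0.0000]
J3: z=[-0.1152, 0.9385, 0.3256] o=[0.1396, -0.4805, 1.0075] → [0.4138, -0.1731, 0.6454, -0.1152, 0.9385, 0.3256]
J4: z=[-0.2016, -0.3430, 0.9174] o=[-0.2278, -0.3542, 0.9740] → [0.4596, -0.1773, 0.0347, -0.2016, -0.3430, 0.9174]
J5: z=[0.6649, -0.7357, -0.1289] o=[-0.6957, -0.8112, 1.1690] → [-0.1013, -0.0999, 0.0477, 0.6649, -0.7357, -0.1289]
q̇ = J⁺·V = [-0.9620, -0.8970, -0.2370, 0.0860, 0.6650]

-0.9620 -0.8970 -0.2370 0.0860 0.6650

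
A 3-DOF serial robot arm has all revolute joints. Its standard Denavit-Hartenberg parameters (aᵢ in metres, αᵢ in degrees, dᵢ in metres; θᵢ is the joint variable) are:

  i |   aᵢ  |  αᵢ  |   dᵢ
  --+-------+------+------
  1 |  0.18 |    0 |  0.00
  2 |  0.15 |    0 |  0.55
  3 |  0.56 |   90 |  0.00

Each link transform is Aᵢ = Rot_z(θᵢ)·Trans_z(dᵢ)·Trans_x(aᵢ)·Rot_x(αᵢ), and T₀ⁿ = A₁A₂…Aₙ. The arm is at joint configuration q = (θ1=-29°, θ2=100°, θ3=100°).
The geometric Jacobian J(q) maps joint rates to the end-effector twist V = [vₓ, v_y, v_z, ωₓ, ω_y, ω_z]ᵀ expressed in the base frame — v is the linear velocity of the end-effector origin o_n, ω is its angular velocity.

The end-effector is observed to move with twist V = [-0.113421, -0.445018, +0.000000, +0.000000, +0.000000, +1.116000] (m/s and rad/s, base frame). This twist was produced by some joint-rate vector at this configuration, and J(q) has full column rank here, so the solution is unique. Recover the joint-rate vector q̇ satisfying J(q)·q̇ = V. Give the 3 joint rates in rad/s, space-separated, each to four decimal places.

0.8900 -0.2320 0.4580

o_n = [-0.3468, 0.1422, 0.5500]
J₁: ẑ×o_n = [-0.1422, -0.3468, 0.0000], ω = ẑ
J2: z=[0.0000, 0.0000, 1.0000] o=[0.1574, -0.0873, 0.0000] → [-0.2294, -0.5043, 0.0000, 0.0000, 0.0000, 1.0000]
J3: z=[0.0000, 0.0000, 1.0000] o=[0.2063, 0.0546, 0.5500] → [-0.0876, -0.5531, 0.0000, 0.0000, 0.0000, 1.0000]
q̇ = J⁺·V = [0.8900, -0.2320, 0.4580]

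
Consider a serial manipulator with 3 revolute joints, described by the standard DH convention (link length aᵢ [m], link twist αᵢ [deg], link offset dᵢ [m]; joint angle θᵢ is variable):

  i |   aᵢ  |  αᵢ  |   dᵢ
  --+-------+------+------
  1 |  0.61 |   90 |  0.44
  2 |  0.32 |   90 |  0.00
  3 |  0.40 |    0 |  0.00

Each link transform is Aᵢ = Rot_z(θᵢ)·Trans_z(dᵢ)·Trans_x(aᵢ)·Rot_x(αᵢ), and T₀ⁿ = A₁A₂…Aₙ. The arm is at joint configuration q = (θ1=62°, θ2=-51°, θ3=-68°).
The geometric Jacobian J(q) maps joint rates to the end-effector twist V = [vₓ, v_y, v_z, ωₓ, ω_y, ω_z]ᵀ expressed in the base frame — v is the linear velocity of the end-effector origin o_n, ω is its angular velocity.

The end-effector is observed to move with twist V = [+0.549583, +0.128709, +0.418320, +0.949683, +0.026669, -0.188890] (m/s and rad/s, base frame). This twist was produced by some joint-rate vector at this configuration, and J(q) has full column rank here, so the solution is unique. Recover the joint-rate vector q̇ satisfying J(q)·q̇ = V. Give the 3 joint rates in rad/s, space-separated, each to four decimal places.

o_n = [0.0977, 0.9738, 0.0749]
J₁: ẑ×o_n = [-0.9738, 0.0977, 0.0000], ω = ẑ
J2: z=[0.8829, -0.4695, 0.0000] o=[0.2864, 0.5386, 0.4400] → [0.1714, 0.3224, 0.2957, 0.8829, -0.4695, 0.0000]
J3: z=[-0.3648, -0.6862, -0.6293] o=[0.3809, 0.7164, 0.1913] → [0.2419, 0.1357, -0.2882, -0.3648, -0.6862, -0.6293]
q̇ = J⁺·V = [-0.5690, 0.8260, -0.6040]

-0.5690 0.8260 -0.6040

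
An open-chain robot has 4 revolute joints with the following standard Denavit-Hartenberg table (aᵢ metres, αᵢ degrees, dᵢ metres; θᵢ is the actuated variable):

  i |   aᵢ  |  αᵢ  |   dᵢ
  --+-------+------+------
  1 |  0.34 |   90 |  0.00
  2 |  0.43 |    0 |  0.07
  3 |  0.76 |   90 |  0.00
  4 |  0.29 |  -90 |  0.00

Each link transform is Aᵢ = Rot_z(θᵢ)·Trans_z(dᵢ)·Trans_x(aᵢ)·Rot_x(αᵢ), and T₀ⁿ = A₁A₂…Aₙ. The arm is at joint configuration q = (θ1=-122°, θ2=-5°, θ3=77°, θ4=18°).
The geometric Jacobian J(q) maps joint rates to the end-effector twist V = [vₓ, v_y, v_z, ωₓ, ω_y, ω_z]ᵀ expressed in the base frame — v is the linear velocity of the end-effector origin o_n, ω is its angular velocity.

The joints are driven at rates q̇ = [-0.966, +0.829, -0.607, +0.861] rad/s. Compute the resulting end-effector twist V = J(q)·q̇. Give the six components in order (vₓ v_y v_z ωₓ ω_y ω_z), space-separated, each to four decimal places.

o_n = [-0.7121, -0.8385, 0.9476]
J₁: ẑ×o_n = [0.8385, -0.7121, 0.0000], ω = ẑ
J2: z=[-0.8480, 0.5299, 0.0000] o=[-0.1802, -0.2883, 0.0000] → [0.5022, 0.8036, 0.7484, -0.8480, 0.5299, 0.0000]
J3: z=[-0.8480, 0.5299, 0.0000] o=[-0.4665, -0.6145, -0.0375] → [0.5220, 0.8354, 0.3201, -0.8480, 0.5299, 0.0000]
J4: z=[-0.5040, -0.8065, -0.3090] o=[-0.5910, -0.8137, 0.6853] → [-0.2192, 0.1696, -0.0852, -0.5040, -0.8065, -0.3090]
V = J·q̇ = [-0.8993, 0.9931, 0.3528, -0.6222, -0.5768, -1.2321]

-0.8993 0.9931 0.3528 -0.6222 -0.5768 -1.2321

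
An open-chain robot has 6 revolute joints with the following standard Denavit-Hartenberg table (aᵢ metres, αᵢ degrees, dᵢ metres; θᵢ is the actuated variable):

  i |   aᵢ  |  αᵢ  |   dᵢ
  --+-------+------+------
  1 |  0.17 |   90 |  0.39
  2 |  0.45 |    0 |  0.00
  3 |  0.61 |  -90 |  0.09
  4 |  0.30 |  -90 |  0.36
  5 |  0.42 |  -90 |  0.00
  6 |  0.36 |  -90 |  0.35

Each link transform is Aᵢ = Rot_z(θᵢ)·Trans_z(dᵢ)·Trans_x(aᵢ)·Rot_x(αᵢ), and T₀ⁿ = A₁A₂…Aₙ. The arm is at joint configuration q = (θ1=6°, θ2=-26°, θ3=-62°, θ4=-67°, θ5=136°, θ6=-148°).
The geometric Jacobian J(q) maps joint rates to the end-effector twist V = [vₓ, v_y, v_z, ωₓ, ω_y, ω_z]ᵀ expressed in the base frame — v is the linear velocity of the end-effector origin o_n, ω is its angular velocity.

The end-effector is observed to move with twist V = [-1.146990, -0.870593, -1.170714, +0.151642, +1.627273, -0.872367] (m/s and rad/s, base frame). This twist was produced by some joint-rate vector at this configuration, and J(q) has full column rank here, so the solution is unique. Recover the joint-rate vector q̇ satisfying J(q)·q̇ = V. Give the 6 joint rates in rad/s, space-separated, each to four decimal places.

o_n = [1.1262, 0.1266, -0.5638]
J₁: ẑ×o_n = [-0.1266, 1.1262, 0.0000], ω = ẑ
J2: z=[0.1045, -0.9945, 0.0000] o=[0.1691, 0.0178, 0.3900] → [0.9486, 0.0997, 0.9633, 0.1045, -0.9945, 0.0000]
J3: z=[0.1045, -0.9945, 0.0000] o=[0.5713, 0.0600, 0.1927] → [0.7524, 0.0791, 0.5588, 0.1045, -0.9945, 0.0000]
J4: z=[0.9939, 0.1045, 0.0349] o=[0.6019, -0.0272, -0.4169] → [-0.0207, 0.1643, 0.0981, 0.9939, 0.1045, 0.0349]
J5: z=[-0.0089, 0.3919, -0.9199] o=[0.9926, -0.2638, -0.5215] → [0.3426, -0.1233, -0.0558, -0.0089, 0.3919, -0.9199]
J6: z=[0.6387, 0.7101, 0.2964] o=[0.6695, -0.0182, -0.4137] → [-0.1495, 0.2312, -0.2319, 0.6387, 0.7101, 0.2964]
q̇ = J⁺·V = [-0.6720, -0.8490, -0.6630, 0.3130, 0.2300, 0.0010]

-0.6720 -0.8490 -0.6630 0.3130 0.2300 0.0010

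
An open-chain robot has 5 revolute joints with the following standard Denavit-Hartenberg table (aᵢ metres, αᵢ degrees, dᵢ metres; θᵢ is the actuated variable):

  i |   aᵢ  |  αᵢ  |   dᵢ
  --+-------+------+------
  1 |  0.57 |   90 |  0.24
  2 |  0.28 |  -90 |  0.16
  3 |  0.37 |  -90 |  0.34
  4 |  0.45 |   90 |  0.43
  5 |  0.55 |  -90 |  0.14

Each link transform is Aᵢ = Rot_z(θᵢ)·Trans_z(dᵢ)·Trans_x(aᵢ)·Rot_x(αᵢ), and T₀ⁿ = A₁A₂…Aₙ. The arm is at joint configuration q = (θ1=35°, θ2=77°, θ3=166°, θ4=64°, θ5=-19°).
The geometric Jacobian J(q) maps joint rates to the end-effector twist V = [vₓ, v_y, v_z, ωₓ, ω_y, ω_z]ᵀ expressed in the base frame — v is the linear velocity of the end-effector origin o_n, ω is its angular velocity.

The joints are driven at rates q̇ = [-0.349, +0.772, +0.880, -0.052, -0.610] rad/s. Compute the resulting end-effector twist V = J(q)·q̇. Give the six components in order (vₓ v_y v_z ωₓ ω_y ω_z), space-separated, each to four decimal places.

0.8296 -0.4439 0.3632 0.1013 -0.9718 0.3194

o_n = [0.8218, 0.3549, -0.5230]
J₁: ẑ×o_n = [-0.3549, 0.8218, 0.0000], ω = ẑ
J2: z=[0.5736, -0.8192, 0.0000] o=[0.4669, 0.3269, 0.2400] → [0.6250, 0.4376, 0.3067, 0.5736, -0.8192, 0.0000]
J3: z=[-0.7982, -0.5589, 0.2250] o=[0.6103, 0.2320, 0.5128] → [0.5512, -0.7791, 0.0201, -0.7982, -0.5589, 0.2250]
J4: z=[0.5120, -0.8260, -0.2357] o=[0.2214, 0.0690, 0.2395] → [0.6972, 0.2488, 0.6423, 0.5120, -0.8260, -0.2357]
J5: z=[-0.6353, -0.1794, -0.7511] o=[0.7017, -0.0458, -0.1393] → [0.3698, -0.3339, -0.2330, -0.6353, -0.1794, -0.7511]
V = J·q̇ = [0.8296, -0.4439, 0.3632, 0.1013, -0.9718, 0.3194]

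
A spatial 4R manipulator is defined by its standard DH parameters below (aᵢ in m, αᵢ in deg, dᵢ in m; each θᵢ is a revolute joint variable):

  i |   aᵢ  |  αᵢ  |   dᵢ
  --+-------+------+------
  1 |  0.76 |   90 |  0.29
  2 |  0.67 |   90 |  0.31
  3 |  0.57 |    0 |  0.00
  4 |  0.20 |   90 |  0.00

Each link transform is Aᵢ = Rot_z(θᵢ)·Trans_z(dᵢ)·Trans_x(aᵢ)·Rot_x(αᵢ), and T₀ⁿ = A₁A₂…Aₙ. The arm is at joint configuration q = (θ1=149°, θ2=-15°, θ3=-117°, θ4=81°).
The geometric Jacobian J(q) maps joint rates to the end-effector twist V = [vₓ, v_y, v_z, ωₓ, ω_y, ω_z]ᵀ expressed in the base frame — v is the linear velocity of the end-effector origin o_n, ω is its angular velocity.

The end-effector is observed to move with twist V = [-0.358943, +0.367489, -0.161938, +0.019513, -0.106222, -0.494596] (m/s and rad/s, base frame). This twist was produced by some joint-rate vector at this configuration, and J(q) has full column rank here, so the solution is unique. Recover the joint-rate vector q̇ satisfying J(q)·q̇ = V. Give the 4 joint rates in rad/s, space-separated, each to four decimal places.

-0.2280 -0.0810 0.8270 -0.5510

o_n = [-1.2884, 0.4061, 0.1417]
J₁: ẑ×o_n = [-0.4061, -1.2884, 0.0000], ω = ẑ
J2: z=[0.5150, 0.8572, 0.0000] o=[-0.6514, 0.3914, 0.2900] → [-0.1271, 0.0764, 0.5535, 0.5150, 0.8572, 0.0000]
J3: z=[0.2219, -0.1333, -0.9659] o=[-1.0465, 0.9905, 0.1166] → [-0.5678, 0.2280, -0.1619, 0.2219, -0.1333, -0.9659]
J4: z=[0.2219, -0.1333, -0.9659] o=[-1.0938, 0.4264, 0.1836] → [-0.0140, 0.1972, -0.0304, 0.2219, -0.1333, -0.9659]
q̇ = J⁺·V = [-0.2280, -0.0810, 0.8270, -0.5510]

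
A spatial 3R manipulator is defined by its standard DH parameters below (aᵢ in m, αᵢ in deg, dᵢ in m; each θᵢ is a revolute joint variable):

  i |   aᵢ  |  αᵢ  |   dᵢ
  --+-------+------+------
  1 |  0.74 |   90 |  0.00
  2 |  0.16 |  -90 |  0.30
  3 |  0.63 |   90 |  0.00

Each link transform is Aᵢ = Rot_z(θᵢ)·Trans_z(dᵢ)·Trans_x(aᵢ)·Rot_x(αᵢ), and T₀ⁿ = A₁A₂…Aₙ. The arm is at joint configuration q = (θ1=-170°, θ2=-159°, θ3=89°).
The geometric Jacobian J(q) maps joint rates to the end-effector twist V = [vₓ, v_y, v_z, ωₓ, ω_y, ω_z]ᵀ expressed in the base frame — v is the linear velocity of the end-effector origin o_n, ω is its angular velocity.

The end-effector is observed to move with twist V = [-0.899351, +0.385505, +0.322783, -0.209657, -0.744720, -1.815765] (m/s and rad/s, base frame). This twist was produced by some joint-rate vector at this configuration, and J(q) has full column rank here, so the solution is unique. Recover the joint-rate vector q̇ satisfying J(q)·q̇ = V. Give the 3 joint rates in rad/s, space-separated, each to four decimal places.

o_n = [-0.5143, -0.4257, -0.0613]
J₁: ẑ×o_n = [0.4257, -0.5143, 0.0000], ω = ẑ
J2: z=[-0.1736, 0.9848, 0.0000] o=[-0.7288, -0.1285, 0.0000] → [-0.0603, -0.0106, -0.1596, -0.1736, 0.9848, 0.0000]
J3: z=[-0.3529, -0.0622, -0.9336] o=[-0.6337, 0.1929, -0.0573] → [-0.5772, -0.1129, 0.2257, -0.3529, -0.0622, -0.9336]
q̇ = J⁺·V = [-0.9410, -0.6970, 0.9370]

-0.9410 -0.6970 0.9370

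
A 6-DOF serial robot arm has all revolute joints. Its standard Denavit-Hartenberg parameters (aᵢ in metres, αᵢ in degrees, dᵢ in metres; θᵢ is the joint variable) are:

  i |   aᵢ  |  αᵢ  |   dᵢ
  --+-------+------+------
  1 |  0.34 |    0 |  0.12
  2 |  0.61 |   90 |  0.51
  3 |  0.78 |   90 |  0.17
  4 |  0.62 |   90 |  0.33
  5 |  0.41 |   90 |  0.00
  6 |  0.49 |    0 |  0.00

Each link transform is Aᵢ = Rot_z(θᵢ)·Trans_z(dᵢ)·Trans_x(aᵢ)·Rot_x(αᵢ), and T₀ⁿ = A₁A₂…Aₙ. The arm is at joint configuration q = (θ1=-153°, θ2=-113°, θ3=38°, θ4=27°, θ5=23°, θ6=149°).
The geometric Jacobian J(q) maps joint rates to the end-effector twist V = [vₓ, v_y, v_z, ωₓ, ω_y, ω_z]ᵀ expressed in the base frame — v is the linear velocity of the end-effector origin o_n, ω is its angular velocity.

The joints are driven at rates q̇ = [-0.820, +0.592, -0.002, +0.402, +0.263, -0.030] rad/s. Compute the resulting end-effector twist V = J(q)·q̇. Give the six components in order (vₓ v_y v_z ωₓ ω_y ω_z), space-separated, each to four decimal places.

0.5762 0.2418 -0.0082 -0.2655 0.3326 -0.4995

o_n = [-0.2167, 1.8010, 1.2588]
J₁: ẑ×o_n = [-1.8010, -0.2167, 0.0000], ω = ẑ
J2: z=[0.0000, 0.0000, 1.0000] o=[-0.3029, -0.1544, 0.1200] → [-1.9553, 0.0862, 0.0000, 0.0000, 0.0000, 1.0000]
J3: z=[0.9976, 0.0698, 0.0000] o=[-0.3455, 0.4542, 0.6300] → [0.0439, -0.6273, 1.3345, 0.9976, 0.0698, 0.0000]
J4: z=[-0.0429, 0.6142, -0.7880] o=[-0.2188, 1.0792, 1.1102] → [0.6601, 0.0047, -0.0323, -0.0429, 0.6142, -0.7880]
J5: z=[-0.9138, 0.2947, 0.2795] o=[0.0175, 1.7357, 1.1903] → [0.0020, -0.0028, 0.0094, -0.9138, 0.2947, 0.2795]
J6: z=[0.1974, -0.2793, 0.9397] o=[0.1630, 2.1104, 1.2711] → [0.2942, -0.3544, -0.1671, 0.1974, -0.2793, 0.9397]
V = J·q̇ = [0.5762, 0.2418, -0.0082, -0.2655, 0.3326, -0.4995]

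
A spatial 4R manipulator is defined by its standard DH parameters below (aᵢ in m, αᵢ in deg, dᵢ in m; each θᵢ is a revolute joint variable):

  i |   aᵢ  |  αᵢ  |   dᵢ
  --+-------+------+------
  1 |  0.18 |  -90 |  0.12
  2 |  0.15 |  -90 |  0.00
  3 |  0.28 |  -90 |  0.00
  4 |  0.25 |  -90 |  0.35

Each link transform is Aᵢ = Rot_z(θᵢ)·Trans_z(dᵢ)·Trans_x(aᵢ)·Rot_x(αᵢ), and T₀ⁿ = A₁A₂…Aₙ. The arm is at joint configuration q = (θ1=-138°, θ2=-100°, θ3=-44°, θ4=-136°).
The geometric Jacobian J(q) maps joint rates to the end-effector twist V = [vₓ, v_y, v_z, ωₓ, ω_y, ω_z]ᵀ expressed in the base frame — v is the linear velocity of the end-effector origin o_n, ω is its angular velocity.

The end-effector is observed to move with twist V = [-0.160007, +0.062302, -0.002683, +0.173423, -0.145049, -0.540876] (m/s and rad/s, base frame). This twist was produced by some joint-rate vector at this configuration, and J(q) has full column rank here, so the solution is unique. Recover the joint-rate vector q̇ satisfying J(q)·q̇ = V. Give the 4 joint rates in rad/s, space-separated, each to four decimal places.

o_n = [-0.3227, -0.0454, 0.6083]
J₁: ẑ×o_n = [0.0454, -0.3227, 0.0000], ω = ẑ
J2: z=[0.6691, -0.7431, 0.0000] o=[-0.1338, -0.1204, 0.1200] → [-0.3629, -0.3267, -0.0902, 0.6691, -0.7431, 0.0000]
J3: z=[-0.7319, -0.6590, 0.1736] o=[-0.1144, -0.1030, 0.2677] → [-0.2344, 0.2131, -0.1794, -0.7319, -0.6590, 0.1736]
J4: z=[-0.3917, 0.6153, 0.6841] o=[0.0417, -0.2242, 0.4661] → [-0.0348, -0.1936, 0.1543, -0.3917, 0.6153, 0.6841]
q̇ = J⁺·V = [-0.6580, 0.3490, -0.0110, 0.1740]

-0.6580 0.3490 -0.0110 0.1740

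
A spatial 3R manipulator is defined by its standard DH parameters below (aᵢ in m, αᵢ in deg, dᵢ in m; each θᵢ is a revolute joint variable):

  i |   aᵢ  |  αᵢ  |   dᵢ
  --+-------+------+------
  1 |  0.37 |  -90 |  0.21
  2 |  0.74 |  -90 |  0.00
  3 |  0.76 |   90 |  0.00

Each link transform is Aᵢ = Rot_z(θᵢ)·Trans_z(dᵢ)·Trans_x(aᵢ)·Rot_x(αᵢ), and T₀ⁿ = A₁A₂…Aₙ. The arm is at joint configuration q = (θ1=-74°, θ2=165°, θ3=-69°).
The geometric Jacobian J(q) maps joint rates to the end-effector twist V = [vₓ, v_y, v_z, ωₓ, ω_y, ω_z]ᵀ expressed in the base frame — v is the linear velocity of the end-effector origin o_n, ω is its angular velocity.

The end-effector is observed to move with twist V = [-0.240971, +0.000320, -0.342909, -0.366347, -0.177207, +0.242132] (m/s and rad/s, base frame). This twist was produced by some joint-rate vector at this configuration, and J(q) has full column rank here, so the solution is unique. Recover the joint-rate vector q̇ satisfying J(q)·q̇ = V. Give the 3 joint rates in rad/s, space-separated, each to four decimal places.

o_n = [0.5145, 0.7799, -0.0520]
J₁: ẑ×o_n = [-0.7799, 0.5145, 0.0000], ω = ẑ
J2: z=[0.9613, 0.2756, 0.0000] o=[0.1020, -0.3557, 0.2100] → [-0.0722, 0.2519, 0.9779, 0.9613, 0.2756, 0.0000]
J3: z=[-0.0713, 0.2488, 0.9659] o=[-0.0950, 0.3314, 0.0185] → [-0.4507, 0.5837, -0.1836, -0.0713, 0.2488, 0.9659]
q̇ = J⁺·V = [0.5010, -0.4010, -0.2680]

0.5010 -0.4010 -0.2680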